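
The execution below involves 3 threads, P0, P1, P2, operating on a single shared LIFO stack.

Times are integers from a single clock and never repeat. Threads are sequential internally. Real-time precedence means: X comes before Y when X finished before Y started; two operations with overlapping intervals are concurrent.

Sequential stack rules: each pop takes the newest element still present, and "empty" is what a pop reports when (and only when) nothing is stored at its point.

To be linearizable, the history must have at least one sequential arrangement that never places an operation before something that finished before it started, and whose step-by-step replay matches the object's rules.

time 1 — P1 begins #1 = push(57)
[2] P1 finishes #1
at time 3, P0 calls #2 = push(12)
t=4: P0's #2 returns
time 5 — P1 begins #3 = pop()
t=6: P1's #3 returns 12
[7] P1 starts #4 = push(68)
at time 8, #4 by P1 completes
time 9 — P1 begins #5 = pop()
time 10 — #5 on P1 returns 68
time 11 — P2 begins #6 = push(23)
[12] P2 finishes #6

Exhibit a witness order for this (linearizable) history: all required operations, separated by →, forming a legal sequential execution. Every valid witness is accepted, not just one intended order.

#1 → #2 → #3 → #4 → #5 → #6

after step 1 (#1 push(57)): stack <57>
after step 2 (#2 push(12)): stack <57,12>
after step 3 (#3 pop() → 12): stack <57>
after step 4 (#4 push(68)): stack <57,68>
after step 5 (#5 pop() → 68): stack <57>
after step 6 (#6 push(23)): stack <57,23>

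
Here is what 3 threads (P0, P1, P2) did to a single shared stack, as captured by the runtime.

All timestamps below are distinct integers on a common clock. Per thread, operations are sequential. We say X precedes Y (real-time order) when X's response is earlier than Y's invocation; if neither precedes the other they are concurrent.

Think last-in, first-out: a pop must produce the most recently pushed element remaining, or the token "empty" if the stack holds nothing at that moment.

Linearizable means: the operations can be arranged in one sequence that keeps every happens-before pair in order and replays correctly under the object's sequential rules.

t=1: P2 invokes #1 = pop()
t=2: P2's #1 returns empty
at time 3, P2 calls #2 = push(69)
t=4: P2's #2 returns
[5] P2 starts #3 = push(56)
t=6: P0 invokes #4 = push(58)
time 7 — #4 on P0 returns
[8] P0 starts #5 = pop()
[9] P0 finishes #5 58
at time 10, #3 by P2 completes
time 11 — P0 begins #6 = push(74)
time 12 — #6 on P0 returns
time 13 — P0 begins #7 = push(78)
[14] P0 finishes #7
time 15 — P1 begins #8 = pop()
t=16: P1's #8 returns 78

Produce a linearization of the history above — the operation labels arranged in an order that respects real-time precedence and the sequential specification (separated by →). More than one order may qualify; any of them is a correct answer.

after step 1 (#1 pop() → empty): stack <>
after step 2 (#2 push(69)): stack <69>
after step 3 (#3 push(56)): stack <69,56>
after step 4 (#4 push(58)): stack <69,56,58>
after step 5 (#5 pop() → 58): stack <69,56>
after step 6 (#6 push(74)): stack <69,56,74>
after step 7 (#7 push(78)): stack <69,56,74,78>
after step 8 (#8 pop() → 78): stack <69,56,74>

#1 → #2 → #3 → #4 → #5 → #6 → #7 → #8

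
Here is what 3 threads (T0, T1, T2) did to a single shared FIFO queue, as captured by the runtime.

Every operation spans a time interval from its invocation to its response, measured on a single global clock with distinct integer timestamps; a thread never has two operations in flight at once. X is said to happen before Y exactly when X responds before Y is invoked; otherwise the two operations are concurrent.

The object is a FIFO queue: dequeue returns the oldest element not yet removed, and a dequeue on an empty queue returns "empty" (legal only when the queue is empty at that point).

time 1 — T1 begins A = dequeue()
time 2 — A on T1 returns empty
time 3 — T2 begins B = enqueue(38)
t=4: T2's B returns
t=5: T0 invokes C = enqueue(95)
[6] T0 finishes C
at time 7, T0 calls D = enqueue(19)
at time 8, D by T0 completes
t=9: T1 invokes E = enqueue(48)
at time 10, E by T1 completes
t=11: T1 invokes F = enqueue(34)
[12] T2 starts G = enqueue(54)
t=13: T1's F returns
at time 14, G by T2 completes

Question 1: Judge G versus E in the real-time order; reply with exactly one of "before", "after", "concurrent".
G spans [12,14], E spans [9,10]
resp(E)=10 < inv(G)=12

after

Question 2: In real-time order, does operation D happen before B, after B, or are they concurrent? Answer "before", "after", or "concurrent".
D spans [7,8], B spans [3,4]
resp(B)=4 < inv(D)=7

after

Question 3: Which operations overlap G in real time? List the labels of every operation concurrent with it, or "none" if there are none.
concurrent with G ([12,14]): every op whose interval crosses 12..14
A [1,2]: before
B [3,4]: before
C [5,6]: before
D [7,8]: before
E [9,10]: before
F [11,13]: concurrent

F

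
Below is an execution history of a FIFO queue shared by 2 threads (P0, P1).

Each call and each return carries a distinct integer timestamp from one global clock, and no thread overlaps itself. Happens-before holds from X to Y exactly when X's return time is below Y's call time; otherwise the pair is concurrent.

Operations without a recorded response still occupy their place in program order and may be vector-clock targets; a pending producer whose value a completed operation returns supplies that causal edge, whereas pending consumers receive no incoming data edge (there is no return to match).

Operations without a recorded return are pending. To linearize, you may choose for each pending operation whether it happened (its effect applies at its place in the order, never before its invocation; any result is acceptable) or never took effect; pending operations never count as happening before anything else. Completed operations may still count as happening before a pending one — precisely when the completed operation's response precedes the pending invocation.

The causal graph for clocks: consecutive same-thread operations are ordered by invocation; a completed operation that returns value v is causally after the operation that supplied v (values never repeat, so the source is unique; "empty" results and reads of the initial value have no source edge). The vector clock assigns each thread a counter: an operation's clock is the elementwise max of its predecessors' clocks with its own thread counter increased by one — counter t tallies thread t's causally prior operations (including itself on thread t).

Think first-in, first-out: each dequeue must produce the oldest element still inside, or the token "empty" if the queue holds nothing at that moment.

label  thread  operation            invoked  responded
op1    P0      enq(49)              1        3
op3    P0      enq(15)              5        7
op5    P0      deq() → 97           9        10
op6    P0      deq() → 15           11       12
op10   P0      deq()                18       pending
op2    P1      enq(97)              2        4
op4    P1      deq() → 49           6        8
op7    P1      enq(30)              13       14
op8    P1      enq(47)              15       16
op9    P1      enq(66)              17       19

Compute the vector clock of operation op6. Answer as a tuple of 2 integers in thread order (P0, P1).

(4, 1)

VC(op2, invoked at 2): no causal predecessors; +1 on P1 → (0, 1)
VC(op1, invoked at 1): no causal predecessors; +1 on P0 → (1, 0)
invoked at 5, op3 merges VC(op1)=(1, 0) and bumps P0's slot → (2, 0)
invoked at 6, op4 merges VC(op1)=(1, 0), VC(op2)=(0, 1) and bumps P1's slot → (1, 2)
invoked at 13, op7 merges VC(op4)=(1, 2) and bumps P1's slot → (1, 3)
invoked at 9, op5 merges VC(op2)=(0, 1), VC(op3)=(2, 0) and bumps P0's slot → (3, 1)
invoked at 15, op8 merges VC(op7)=(1, 3) and bumps P1's slot → (1, 4)
invoked at 11, op6 merges VC(op3)=(2, 0), VC(op5)=(3, 1) and bumps P0's slot → (4, 1)
invoked at 17, op9 merges VC(op8)=(1, 4) and bumps P1's slot → (1, 5)
invoked at 18, op10 merges VC(op6)=(4, 1) and bumps P0's slot → (5, 1)
target: VC(op6) = (4, 1)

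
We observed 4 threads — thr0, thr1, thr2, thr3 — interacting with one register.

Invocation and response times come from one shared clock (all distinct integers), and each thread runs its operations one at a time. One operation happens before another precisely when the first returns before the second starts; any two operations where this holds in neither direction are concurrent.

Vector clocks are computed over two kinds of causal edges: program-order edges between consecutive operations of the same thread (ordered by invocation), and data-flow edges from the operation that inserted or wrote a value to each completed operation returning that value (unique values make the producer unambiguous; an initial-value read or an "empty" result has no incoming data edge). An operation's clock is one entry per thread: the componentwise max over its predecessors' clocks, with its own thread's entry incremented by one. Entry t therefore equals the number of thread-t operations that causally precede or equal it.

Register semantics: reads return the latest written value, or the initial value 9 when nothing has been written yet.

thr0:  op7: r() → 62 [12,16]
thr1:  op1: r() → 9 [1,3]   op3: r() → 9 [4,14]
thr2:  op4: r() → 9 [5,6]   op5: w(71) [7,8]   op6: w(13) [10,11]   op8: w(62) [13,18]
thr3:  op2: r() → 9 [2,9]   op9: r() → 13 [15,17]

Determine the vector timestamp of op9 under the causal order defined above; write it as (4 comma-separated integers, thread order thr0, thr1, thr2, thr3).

(0, 0, 3, 2)

op2 (invocation 2): nothing precedes it; thr3's component alone gives (0, 0, 0, 1)
op4 (invocation 5): nothing precedes it; thr2's component alone gives (0, 0, 1, 0)
op1 (invocation 1): nothing precedes it; thr1's component alone gives (0, 1, 0, 0)
invoked at 7, op5 merges VC(op4)=(0, 0, 1, 0) and bumps thr2's slot → (0, 0, 2, 0)
invoked at 4, op3 merges VC(op1)=(0, 1, 0, 0) and bumps thr1's slot → (0, 2, 0, 0)
invoked at 10, op6 merges VC(op5)=(0, 0, 2, 0) and bumps thr2's slot → (0, 0, 3, 0)
invoked at 13, op8 merges VC(op6)=(0, 0, 3, 0) and bumps thr2's slot → (0, 0, 4, 0)
invoked at 15, op9 merges VC(op2)=(0, 0, 0, 1), VC(op6)=(0, 0, 3, 0) and bumps thr3's slot → (0, 0, 3, 2)
invoked at 12, op7 merges VC(op8)=(0, 0, 4, 0) and bumps thr0's slot → (1, 0, 4, 0)
target: VC(op9) = (0, 0, 3, 2)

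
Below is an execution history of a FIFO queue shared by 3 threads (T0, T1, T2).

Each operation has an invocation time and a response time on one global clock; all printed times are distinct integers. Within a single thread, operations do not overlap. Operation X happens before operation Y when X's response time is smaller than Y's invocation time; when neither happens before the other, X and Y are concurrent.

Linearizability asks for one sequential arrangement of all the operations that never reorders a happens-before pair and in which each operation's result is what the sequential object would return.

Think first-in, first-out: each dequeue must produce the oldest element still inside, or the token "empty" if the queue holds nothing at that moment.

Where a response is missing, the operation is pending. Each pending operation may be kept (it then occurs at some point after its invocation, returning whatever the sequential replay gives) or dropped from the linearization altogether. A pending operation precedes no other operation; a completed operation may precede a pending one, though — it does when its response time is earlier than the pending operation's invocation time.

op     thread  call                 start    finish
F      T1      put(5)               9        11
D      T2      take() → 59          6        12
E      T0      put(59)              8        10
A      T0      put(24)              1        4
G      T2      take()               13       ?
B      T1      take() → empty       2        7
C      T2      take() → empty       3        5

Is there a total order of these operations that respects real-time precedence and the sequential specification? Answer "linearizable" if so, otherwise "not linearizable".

prefix check: 1..11 passes, 1..12 fails once D's time-12 response joins
every one of the 40 real-time-consistent orders over 6 completed FIFO queue ops fails the sequential spec
for example A, B, C, D, E, F fails at step 2: B take() → empty is not legal there
for example A, B, C, D, F, E fails at step 2: B take() → empty is not legal there

not linearizable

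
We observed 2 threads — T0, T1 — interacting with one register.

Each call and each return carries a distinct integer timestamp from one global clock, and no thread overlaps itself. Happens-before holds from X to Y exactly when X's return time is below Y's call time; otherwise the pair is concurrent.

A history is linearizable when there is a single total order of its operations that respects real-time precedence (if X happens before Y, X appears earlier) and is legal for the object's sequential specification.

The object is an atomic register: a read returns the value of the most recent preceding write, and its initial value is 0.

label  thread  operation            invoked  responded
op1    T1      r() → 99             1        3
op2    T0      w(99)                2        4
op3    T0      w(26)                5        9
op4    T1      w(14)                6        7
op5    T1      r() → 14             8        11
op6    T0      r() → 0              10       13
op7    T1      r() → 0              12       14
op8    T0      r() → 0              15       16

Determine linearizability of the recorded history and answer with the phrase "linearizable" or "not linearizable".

not linearizable

prefix check: 1..12 passes, 1..13 fails once op6's time-13 response joins
6 completed operations, 10 real-time-consistent orders — every register replay fails
include/drop combinations of the 1 pending operation (op7) were all tried; none helps
take op1, op2, op3, op4, op5, op6 (pending dropped): step 1 already fails, because op1 r() → 99 cannot occur there
take op1, op2, op3, op4, op6, op5 (pending dropped): step 1 already fails, because op1 r() → 99 cannot occur there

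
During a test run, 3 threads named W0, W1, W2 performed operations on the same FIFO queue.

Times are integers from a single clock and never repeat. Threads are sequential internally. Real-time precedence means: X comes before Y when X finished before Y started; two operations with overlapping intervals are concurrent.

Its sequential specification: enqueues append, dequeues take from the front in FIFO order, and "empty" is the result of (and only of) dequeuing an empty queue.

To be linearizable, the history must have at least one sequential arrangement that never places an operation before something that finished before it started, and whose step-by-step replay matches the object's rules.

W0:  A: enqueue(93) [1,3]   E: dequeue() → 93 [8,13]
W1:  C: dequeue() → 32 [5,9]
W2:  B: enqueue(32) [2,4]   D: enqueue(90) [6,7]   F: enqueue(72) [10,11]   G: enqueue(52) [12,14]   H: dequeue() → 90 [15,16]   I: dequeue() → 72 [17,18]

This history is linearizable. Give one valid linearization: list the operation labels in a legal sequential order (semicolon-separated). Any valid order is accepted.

A; B; D; E; C; F; G; H; I

step 1: A enqueue(93) — queue <93>
step 2: B enqueue(32) — queue <93,32>
step 3: D enqueue(90) — queue <93,32,90>
step 4: E dequeue() → 93 — queue <32,90>
step 5: C dequeue() → 32 — queue <90>
step 6: F enqueue(72) — queue <90,72>
step 7: G enqueue(52) — queue <90,72,52>
step 8: H dequeue() → 90 — queue <72,52>
step 9: I dequeue() → 72 — queue <52>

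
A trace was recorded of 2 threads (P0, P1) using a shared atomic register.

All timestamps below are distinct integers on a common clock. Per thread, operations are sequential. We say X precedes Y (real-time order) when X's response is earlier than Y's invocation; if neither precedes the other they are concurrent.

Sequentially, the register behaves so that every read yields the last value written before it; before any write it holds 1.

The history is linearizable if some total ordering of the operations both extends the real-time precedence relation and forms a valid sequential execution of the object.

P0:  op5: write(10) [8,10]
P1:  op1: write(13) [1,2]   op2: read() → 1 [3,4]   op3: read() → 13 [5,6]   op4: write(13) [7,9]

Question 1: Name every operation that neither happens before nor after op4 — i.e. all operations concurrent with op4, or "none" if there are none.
op4 spans [7,9]; an op avoiding the whole window 7..9 is ordered, any other is concurrent
op1 [1,2]: before
op2 [3,4]: before
op3 [5,6]: before
op5 [8,10]: concurrent

op5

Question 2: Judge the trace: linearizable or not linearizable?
events 1..3 are fine; event 4 — the response of op2 at time 4 — makes the prefix non-linearizable
exhaustive check: the 2 completed atomic register ops admit one real-time order; illegal
take op1, op2: step 2 already fails, because op2 read() → 1 cannot occur there

not linearizable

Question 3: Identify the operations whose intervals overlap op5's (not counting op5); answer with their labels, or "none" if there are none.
op5 spans [8,10]: anything still running between times 8 and 10 counts as concurrent
op1 [1,2]: before
op2 [3,4]: before
op3 [5,6]: before
op4 [7,9]: concurrent

op4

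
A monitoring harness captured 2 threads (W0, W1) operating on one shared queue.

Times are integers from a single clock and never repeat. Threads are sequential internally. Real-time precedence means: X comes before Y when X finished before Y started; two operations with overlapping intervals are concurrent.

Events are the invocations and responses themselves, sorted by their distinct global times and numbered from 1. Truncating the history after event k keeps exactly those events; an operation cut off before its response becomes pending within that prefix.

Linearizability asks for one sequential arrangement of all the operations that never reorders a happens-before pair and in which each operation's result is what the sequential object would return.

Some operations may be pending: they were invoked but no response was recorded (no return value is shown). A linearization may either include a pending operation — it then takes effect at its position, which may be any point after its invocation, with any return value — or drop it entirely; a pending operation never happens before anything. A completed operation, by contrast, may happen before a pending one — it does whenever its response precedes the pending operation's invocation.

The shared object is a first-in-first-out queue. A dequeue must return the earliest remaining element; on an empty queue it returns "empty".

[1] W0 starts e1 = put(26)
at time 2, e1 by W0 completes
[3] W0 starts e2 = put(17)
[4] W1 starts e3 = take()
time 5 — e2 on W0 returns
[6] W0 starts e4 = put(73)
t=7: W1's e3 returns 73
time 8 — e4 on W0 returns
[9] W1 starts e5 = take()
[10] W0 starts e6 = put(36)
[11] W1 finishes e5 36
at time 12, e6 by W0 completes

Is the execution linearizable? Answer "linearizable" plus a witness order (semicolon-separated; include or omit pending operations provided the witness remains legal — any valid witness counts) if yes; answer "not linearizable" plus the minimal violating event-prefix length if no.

the violation lands at event 7, e3's response at time 7: events 1..6 linearize, events 1..7 do not
no legal order exists: 2 real-time-consistent candidates over 3 completed queue operations, all rejected
include/drop combinations of the 1 pending operation (e4) were all tried; none helps
one such order, e1, e2, e3 (pending dropped), breaks at step 3 where e3 take() → 73 is illegal
one such order, e1, e3, e2 (pending dropped), breaks at step 2 where e3 take() → 73 is illegal

not linearizable — minimal violating prefix: 7 events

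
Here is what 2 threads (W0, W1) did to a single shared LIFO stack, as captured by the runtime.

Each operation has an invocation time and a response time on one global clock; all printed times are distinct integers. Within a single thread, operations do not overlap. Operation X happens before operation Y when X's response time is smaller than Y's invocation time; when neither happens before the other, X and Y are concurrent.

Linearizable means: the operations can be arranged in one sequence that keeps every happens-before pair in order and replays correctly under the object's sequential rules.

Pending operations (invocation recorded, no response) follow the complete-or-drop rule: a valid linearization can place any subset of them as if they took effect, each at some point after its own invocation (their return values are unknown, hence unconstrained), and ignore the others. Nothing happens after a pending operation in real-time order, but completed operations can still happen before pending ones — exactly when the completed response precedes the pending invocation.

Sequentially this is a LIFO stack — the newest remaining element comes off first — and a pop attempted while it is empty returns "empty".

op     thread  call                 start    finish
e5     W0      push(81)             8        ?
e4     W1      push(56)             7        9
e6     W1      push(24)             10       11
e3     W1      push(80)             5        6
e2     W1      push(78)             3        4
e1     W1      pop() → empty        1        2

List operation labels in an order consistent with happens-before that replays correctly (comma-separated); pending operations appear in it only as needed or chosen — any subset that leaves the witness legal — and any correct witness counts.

step 1: e1 pop() → empty — stack <>
step 2: e2 push(78) — stack <78>
step 3: e3 push(80) — stack <78,80>
step 4: e4 push(56) — stack <78,80,56>
step 5: e5 push(81) (pending, included) — stack <78,80,56,81>
step 6: e6 push(24) — stack <78,80,56,81,24>

e1, e2, e3, e4, e5, e6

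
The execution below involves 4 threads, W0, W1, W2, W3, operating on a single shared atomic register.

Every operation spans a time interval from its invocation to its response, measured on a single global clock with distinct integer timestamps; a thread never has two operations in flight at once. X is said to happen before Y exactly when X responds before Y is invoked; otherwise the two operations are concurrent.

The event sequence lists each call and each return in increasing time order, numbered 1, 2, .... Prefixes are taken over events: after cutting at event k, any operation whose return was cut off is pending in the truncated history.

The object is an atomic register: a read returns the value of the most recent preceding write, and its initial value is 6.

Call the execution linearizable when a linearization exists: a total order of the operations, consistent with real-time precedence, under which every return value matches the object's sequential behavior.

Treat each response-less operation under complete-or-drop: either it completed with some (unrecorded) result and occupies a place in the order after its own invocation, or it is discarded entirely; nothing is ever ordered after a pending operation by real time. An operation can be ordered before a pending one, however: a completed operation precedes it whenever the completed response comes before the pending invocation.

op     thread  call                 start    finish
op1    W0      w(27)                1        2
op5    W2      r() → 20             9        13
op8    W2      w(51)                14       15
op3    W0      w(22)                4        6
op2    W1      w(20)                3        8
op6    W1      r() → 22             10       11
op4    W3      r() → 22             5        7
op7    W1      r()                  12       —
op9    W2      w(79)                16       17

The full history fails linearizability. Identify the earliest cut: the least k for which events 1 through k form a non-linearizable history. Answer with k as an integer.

13

events 1..12 are linearizable, e.g. via op1, op2, op3, op4, op5, op6:
step 1: op1 w(27) — value 27
step 2: op2 w(20) — value 20
step 3: op3 w(22) — value 22
step 4: op4 r() → 22 — value 22
step 5: op5 r() (pending, included) — value 22
step 6: op6 r() → 22 — value 22
once event 13 joins (op5's response, time 13), exhaustive search finds no witness
completion choices over the 1 pending operation (op7) were checked; none helps
for example op1, op2, op3, op4, op5, op6 (pending dropped) fails at step 5: op5 r() → 20 is not legal there
for example op1, op2, op3, op4, op6, op5 (pending dropped) fails at step 6: op5 r() → 20 is not legal there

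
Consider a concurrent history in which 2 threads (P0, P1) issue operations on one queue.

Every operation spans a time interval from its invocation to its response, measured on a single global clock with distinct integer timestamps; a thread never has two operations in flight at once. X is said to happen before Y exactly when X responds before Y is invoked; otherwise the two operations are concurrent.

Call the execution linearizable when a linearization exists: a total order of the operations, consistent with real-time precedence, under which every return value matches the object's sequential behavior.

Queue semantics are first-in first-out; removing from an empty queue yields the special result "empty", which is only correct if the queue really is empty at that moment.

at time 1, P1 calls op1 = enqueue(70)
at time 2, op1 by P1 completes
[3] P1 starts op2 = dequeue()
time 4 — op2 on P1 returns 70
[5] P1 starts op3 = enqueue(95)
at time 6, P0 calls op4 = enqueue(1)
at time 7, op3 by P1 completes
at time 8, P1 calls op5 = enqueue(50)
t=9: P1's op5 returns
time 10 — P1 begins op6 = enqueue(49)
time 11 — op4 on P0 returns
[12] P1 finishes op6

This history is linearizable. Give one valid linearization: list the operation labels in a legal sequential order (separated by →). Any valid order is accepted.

step 1: op1 enqueue(70) — queue <70>
step 2: op2 dequeue() → 70 — queue <>
step 3: op3 enqueue(95) — queue <95>
step 4: op4 enqueue(1) — queue <95,1>
step 5: op5 enqueue(50) — queue <95,1,50>
step 6: op6 enqueue(49) — queue <95,1,50,49>

op1 → op2 → op3 → op4 → op5 → op6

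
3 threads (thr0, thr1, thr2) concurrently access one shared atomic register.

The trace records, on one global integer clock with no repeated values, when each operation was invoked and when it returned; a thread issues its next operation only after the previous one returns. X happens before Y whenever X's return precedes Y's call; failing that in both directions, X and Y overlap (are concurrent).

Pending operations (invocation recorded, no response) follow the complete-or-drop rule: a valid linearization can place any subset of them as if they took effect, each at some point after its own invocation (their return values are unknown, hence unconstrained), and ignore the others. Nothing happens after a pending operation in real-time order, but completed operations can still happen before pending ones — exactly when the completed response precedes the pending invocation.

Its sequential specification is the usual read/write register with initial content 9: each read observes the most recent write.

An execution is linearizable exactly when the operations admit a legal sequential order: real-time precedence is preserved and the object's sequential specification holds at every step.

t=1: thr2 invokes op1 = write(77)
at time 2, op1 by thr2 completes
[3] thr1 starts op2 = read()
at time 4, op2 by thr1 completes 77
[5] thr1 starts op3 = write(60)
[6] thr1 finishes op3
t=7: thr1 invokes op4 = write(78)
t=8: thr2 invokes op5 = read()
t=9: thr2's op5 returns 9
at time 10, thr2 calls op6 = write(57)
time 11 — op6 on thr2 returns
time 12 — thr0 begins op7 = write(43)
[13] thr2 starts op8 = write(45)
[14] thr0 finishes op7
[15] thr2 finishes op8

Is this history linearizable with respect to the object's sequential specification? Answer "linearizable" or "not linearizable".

through event 8 a valid linearization exists; event 9 (op5 responding at time 9) ends that
exactly one order of the 4 completed ops respects real time; the atomic register replay fails
no completion choice of the 1 pending operation (op4) rescues it — every subset was tried
sample order op1, op2, op3, op5 (pending dropped) stalls at step 4 — op5 read() → 9 has no legal effect

not linearizable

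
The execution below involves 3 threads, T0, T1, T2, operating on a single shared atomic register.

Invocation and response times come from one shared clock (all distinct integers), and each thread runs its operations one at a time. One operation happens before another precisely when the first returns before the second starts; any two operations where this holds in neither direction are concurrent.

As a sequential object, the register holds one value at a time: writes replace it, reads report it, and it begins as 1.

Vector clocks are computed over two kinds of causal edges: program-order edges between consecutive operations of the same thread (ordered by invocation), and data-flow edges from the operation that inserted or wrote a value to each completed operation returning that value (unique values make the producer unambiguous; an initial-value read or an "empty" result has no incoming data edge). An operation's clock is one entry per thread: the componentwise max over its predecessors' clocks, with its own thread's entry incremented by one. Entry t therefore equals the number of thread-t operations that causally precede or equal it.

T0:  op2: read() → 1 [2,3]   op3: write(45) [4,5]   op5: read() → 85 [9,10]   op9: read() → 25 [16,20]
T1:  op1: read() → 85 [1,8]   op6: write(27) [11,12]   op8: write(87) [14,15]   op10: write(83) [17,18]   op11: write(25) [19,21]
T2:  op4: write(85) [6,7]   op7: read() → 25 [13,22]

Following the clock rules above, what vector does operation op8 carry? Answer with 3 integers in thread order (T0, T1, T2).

(0, 3, 1)

op4, invoked 6, has no incoming edges; only T2's bump applies → (0, 0, 1)
op2, invoked 2, has no incoming edges; only T0's bump applies → (1, 0, 0)
merge at op1 (invoked 1): VC(op4)=(0, 0, 1), own-thread bump on T1 → (0, 1, 1)
merge at op3 (invoked 4): VC(op2)=(1, 0, 0), own-thread bump on T0 → (2, 0, 0)
merge at op6 (invoked 11): VC(op1)=(0, 1, 1), own-thread bump on T1 → (0, 2, 1)
merge at op8 (invoked 14): VC(op6)=(0, 2, 1), own-thread bump on T1 → (0, 3, 1)
merge at op5 (invoked 9): VC(op3)=(2, 0, 0), VC(op4)=(0, 0, 1), own-thread bump on T0 → (3, 0, 1)
merge at op10 (invoked 17): VC(op8)=(0, 3, 1), own-thread bump on T1 → (0, 4, 1)
merge at op11 (invoked 19): VC(op10)=(0, 4, 1), own-thread bump on T1 → (0, 5, 1)
merge at op7 (invoked 13): VC(op4)=(0, 0, 1), VC(op11)=(0, 5, 1), own-thread bump on T2 → (0, 5, 2)
merge at op9 (invoked 16): VC(op5)=(3, 0, 1), VC(op11)=(0, 5, 1), own-thread bump on T0 → (4, 5, 1)
target: VC(op8) = (0, 3, 1)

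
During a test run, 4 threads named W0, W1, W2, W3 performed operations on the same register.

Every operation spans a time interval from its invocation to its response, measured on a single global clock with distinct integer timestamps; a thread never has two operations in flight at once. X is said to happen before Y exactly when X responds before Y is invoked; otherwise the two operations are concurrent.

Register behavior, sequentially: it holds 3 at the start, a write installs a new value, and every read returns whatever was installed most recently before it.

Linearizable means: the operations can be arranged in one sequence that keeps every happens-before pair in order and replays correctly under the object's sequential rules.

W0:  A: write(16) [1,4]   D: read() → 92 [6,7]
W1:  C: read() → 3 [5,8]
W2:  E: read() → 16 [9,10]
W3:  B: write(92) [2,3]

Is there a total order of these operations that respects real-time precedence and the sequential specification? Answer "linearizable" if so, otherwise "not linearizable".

not linearizable

through event 7 a valid linearization exists; event 8 (C responding at time 8) ends that
4 completed operations, 4 real-time-consistent orders — every register replay fails
sample order A, B, C, D stalls at step 3 — C read() → 3 has no legal effect
sample order A, B, D, C stalls at step 4 — C read() → 3 has no legal effect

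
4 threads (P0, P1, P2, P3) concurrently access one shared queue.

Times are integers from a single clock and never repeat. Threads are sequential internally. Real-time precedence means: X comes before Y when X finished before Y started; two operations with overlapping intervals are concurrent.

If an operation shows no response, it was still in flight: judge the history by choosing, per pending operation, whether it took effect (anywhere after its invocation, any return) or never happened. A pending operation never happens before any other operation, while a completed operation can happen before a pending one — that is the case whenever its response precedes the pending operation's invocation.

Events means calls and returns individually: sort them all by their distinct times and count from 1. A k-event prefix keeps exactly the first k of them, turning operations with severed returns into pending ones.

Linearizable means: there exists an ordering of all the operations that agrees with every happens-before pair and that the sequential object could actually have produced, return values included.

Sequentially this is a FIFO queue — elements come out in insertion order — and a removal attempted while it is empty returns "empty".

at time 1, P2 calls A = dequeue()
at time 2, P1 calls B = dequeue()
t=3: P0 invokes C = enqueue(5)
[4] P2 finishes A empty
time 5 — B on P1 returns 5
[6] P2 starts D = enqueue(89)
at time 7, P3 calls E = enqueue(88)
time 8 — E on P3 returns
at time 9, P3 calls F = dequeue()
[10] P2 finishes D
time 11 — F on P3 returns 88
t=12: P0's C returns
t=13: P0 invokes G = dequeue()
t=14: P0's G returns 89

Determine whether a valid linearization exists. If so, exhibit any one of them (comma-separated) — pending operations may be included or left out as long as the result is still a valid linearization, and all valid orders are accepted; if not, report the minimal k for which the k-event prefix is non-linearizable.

after step 1 (A dequeue() → empty): queue <>
after step 2 (C enqueue(5)): queue <5>
after step 3 (B dequeue() → 5): queue <>
after step 4 (E enqueue(88)): queue <88>
after step 5 (D enqueue(89)): queue <88,89>
after step 6 (F dequeue() → 88): queue <89>
after step 7 (G dequeue() → 89): queue <>

linearizable — witness: A, C, B, E, D, F, G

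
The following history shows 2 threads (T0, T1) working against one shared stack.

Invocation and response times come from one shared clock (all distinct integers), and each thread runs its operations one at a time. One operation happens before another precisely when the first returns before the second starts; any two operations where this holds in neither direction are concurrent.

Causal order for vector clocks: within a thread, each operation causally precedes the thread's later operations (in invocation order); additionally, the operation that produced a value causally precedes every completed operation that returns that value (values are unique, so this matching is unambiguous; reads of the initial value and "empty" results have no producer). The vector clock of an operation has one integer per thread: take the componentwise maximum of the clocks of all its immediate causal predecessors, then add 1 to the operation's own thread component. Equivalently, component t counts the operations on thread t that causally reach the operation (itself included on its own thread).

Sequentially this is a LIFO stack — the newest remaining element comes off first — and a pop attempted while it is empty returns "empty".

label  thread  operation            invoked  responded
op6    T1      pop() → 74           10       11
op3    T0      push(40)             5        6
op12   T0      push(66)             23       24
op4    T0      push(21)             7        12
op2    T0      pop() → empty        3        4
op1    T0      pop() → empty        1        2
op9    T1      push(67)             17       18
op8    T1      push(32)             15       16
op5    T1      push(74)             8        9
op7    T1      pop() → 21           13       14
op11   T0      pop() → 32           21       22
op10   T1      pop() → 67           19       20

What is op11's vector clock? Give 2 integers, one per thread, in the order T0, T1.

no predecessors for op5 (invoked 8): T1 increments from zero → (0, 1)
no predecessors for op1 (invoked 1): T0 increments from zero → (1, 0)
invoked at 10, op6 merges VC(op5)=(0, 1) and bumps T1's slot → (0, 2)
invoked at 3, op2 merges VC(op1)=(1, 0) and bumps T0's slot → (2, 0)
invoked at 5, op3 merges VC(op2)=(2, 0) and bumps T0's slot → (3, 0)
invoked at 7, op4 merges VC(op3)=(3, 0) and bumps T0's slot → (4, 0)
invoked at 13, op7 merges VC(op4)=(4, 0), VC(op6)=(0, 2) and bumps T1's slot → (4, 3)
invoked at 15, op8 merges VC(op7)=(4, 3) and bumps T1's slot → (4, 4)
invoked at 17, op9 merges VC(op8)=(4, 4) and bumps T1's slot → (4, 5)
invoked at 21, op11 merges VC(op4)=(4, 0), VC(op8)=(4, 4) and bumps T0's slot → (5, 4)
invoked at 19, op10 merges VC(op9)=(4, 5) and bumps T1's slot → (4, 6)
invoked at 23, op12 merges VC(op11)=(5, 4) and bumps T0's slot → (6, 4)
target: VC(op11) = (5, 4)

(5, 4)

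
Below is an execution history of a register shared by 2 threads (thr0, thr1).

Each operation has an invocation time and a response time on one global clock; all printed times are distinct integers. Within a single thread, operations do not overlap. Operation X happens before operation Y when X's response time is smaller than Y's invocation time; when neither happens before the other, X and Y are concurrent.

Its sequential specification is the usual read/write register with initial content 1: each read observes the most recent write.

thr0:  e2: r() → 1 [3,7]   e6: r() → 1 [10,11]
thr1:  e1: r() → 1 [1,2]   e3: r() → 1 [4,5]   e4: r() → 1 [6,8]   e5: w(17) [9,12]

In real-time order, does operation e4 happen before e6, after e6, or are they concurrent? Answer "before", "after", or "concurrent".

before

e4 spans [6,8], e6 spans [10,11]
resp(e4)=8 < inv(e6)=10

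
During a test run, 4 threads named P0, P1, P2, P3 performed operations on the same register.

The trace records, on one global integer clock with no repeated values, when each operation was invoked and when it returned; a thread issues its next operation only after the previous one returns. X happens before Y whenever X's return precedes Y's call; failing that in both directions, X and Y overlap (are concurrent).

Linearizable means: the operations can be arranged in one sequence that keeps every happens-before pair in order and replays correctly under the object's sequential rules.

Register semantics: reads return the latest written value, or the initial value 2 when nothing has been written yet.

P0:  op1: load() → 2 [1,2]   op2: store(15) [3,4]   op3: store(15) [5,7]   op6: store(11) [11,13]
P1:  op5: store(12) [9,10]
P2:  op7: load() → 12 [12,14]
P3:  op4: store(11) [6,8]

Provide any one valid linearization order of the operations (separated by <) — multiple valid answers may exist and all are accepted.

op1 < op2 < op3 < op4 < op5 < op7 < op6

1. op1 load() → 2, leaving value 2
2. op2 store(15), leaving value 15
3. op3 store(15), leaving value 15
4. op4 store(11), leaving value 11
5. op5 store(12), leaving value 12
6. op7 load() → 12, leaving value 12
7. op6 store(11), leaving value 11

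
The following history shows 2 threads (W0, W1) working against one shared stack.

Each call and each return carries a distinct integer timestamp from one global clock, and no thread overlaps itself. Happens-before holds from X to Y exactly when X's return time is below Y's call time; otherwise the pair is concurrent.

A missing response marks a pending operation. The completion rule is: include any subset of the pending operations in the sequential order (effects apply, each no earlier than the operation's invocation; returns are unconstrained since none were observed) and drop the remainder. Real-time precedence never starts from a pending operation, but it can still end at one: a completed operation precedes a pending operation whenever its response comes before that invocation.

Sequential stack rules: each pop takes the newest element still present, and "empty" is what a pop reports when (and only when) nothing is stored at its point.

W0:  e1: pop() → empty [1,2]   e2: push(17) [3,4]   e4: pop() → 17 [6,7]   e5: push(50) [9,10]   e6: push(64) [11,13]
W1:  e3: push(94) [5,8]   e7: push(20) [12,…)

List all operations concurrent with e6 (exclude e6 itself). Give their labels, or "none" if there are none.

e6 spans [11,13]: anything still running between times 11 and 13 counts as concurrent
e1 [1,2]: before
e2 [3,4]: before
e3 [5,8]: before
e4 [6,7]: before
e5 [9,10]: before
e7 [12,…): concurrent

e7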